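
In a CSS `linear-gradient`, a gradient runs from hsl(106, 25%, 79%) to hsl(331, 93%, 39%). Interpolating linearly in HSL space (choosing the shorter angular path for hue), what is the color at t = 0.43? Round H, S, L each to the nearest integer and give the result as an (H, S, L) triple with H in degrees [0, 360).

Hue: 331 − 106 = 225°, but |225| > 180 so the shorter arc goes the other way: Δh = 225 − 360 = -135°.
H = 106 + 0.43 × (-135) = 47.95 → 48°
S = 25 + 0.43 × (93 − 25) = 54.24 → 54%
L = 79 + 0.43 × (39 − 79) = 61.8 → 62%

(48, 54, 62)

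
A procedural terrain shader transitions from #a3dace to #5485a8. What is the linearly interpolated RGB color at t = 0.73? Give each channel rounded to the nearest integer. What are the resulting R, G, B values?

#a3dace → (163, 218, 206); #5485a8 → (84, 133, 168).
R = 163 + 0.73 × (84 − 163) = 163 + 0.73 × -79 = 105.33 → 105
G = 218 + 0.73 × (133 − 218) = 218 + 0.73 × -85 = 155.95 → 156
B = 206 + 0.73 × (168 − 206) = 206 + 0.73 × -38 = 178.26 → 178

(105, 156, 178)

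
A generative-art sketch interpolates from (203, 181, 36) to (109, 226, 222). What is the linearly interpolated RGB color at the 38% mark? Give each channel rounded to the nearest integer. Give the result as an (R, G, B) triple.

(167, 198, 107)

38% corresponds to t = 0.38.
R = 203 + 0.38 × (109 − 203) = 203 + 0.38 × -94 = 167.28 → 167
G = 181 + 0.38 × (226 − 181) = 181 + 0.38 × 45 = 198.1 → 198
B = 36 + 0.38 × (222 − 36) = 36 + 0.38 × 186 = 106.68 → 107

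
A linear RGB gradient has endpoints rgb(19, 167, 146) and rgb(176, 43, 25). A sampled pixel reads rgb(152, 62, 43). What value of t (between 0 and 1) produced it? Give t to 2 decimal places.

Invert the lerp on the R channel (largest span, 157): t = (152 − 19) / (176 − 19) = 133/157 = 0.84713.
Check on G: (62 − 167)/(43 − 167) = 0.8468 ✓

0.85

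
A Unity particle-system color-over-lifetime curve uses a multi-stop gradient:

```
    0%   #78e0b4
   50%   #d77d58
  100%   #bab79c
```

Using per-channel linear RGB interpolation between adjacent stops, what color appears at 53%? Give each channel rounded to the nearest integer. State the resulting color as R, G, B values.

53% lies between the 50% and 100% stops, so the local fraction is t = (53 − 50)/(100 − 50) = 3/50 ≈ 0.06.
#d77d58 → (215, 125, 88); #bab79c → (186, 183, 156).
R = 215 + 0.06 × (186 − 215) = 213.26 → 213
G = 125 + 0.06 × (183 − 125) = 128.48 → 128
B = 88 + 0.06 × (156 − 88) = 92.08 → 92

(213, 128, 92)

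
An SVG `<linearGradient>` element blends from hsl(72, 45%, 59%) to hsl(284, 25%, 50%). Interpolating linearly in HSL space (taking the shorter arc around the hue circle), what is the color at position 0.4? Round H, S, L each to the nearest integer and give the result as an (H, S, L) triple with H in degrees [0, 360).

(13, 37, 55)

Hue: 284 − 72 = 212°, but |212| > 180 so the shorter arc goes the other way: Δh = 212 − 360 = -148°.
H = 72 + 0.4 × (-148) = 12.8 → 13°
S = 45 + 0.4 × (25 − 45) = 37 → 37%
L = 59 + 0.4 × (50 − 59) = 55.4 → 55%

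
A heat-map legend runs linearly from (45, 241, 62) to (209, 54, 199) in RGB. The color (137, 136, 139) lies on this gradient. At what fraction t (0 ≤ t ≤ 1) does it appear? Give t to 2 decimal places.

Invert the lerp on the G channel (largest span, 187): t = (136 − 241) / (54 − 241) = -105/-187 = 0.5615.
Check on R: (137 − 45)/(209 − 45) = 0.561 ✓

0.56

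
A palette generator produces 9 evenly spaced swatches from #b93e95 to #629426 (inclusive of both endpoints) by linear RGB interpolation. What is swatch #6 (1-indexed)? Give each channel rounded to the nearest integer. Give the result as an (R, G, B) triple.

(131, 116, 80)

With 9 swatches and endpoints inclusive, swatch 6 sits at t = (6 − 1)/(9 − 1) = 5/8 ≈ 0.625.
#b93e95 → (185, 62, 149); #629426 → (98, 148, 38).
R = 185 + 0.625 × (98 − 185) = 130.625 → 131
G = 62 + 0.625 × (148 − 62) = 115.75 → 116
B = 149 + 0.625 × (38 − 149) = 79.625 → 80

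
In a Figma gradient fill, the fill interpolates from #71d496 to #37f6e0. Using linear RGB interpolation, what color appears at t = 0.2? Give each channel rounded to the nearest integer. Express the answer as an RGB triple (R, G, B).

(101, 219, 165)

#71d496 → (113, 212, 150); #37f6e0 → (55, 246, 224).
R = 113 + 0.2 × (55 − 113) = 113 + 0.2 × -58 = 101.4 → 101
G = 212 + 0.2 × (246 − 212) = 212 + 0.2 × 34 = 218.8 → 219
B = 150 + 0.2 × (224 − 150) = 150 + 0.2 × 74 = 164.8 → 165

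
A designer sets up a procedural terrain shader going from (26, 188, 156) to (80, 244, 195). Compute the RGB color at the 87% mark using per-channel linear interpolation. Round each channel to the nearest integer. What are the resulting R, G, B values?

87% corresponds to t = 0.87.
R = 26 + 0.87 × (80 − 26) = 26 + 0.87 × 54 = 72.98 → 73
G = 188 + 0.87 × (244 − 188) = 188 + 0.87 × 56 = 236.72 → 237
B = 156 + 0.87 × (195 − 156) = 156 + 0.87 × 39 = 189.93 → 190

(73, 237, 190)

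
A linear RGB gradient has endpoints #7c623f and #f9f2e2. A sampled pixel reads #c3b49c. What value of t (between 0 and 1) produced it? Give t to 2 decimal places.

Invert the lerp on the B channel (largest span, 163): t = (156 − 63) / (226 − 63) = 93/163 = 0.57055.
Check on R: (195 − 124)/(249 − 124) = 0.568 ✓

0.57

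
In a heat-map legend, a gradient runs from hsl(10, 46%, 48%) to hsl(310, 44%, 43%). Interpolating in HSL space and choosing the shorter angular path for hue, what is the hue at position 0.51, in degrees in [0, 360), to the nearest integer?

339

Hue: 310 − 10 = 300°, but |300| > 180 so the shorter arc goes the other way: Δh = 300 − 360 = -60°.
H = 10 + 0.51 × (-60) = -20.6 → -21 → -21 mod 360 = 339°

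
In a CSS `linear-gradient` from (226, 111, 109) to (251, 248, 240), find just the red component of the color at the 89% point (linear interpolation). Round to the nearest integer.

R = 226 + 0.89 × (251 − 226) = 248.25 → 248

248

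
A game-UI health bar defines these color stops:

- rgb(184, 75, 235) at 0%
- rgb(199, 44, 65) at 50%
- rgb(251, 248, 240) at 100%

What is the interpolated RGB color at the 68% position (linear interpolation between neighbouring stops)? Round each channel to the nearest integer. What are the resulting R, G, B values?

(218, 117, 128)

68% lies between the 50% and 100% stops, so the local fraction is t = (68 − 50)/(100 − 50) = 18/50 ≈ 0.36.
R = 199 + 0.36 × (251 − 199) = 217.72 → 218
G = 44 + 0.36 × (248 − 44) = 117.44 → 117
B = 65 + 0.36 × (240 − 65) = 128 → 128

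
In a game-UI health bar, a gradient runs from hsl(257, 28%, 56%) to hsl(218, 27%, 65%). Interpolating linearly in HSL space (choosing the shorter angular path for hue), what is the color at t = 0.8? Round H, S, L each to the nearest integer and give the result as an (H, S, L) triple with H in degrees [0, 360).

Hue arc: Δh = 218 − 257 = -39° (|Δh| ≤ 180, already the shorter path).
H = 257 + 0.8 × (-39) = 225.8 → 226°
S = 28 + 0.8 × (27 − 28) = 27.2 → 27%
L = 56 + 0.8 × (65 − 56) = 63.2 → 63%

(226, 27, 63)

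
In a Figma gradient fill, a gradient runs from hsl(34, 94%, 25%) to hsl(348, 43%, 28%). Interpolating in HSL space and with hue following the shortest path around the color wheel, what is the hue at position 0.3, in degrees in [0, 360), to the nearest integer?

20

Hue: 348 − 34 = 314°, but |314| > 180 so the shorter arc goes the other way: Δh = 314 − 360 = -46°.
H = 34 + 0.3 × (-46) = 20.2 → 20°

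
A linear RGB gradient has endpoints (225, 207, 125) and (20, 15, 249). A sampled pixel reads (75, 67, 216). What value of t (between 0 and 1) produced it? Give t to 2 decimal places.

0.73

Invert the lerp on the R channel (largest span, 205): t = (75 − 225) / (20 − 225) = -150/-205 = 0.73171.
Check on G: (67 − 207)/(15 − 207) = 0.7292 ✓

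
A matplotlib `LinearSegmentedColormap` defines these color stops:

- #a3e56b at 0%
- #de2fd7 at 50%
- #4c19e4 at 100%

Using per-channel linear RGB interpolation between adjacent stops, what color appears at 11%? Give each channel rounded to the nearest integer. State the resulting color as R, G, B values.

(176, 189, 131)

11% lies between the 0% and 50% stops, so the local fraction is t = (11 − 0)/(50 − 0) = 11/50 ≈ 0.22.
#a3e56b → (163, 229, 107); #de2fd7 → (222, 47, 215).
R = 163 + 0.22 × (222 − 163) = 175.98 → 176
G = 229 + 0.22 × (47 − 229) = 188.96 → 189
B = 107 + 0.22 × (215 − 107) = 130.76 → 131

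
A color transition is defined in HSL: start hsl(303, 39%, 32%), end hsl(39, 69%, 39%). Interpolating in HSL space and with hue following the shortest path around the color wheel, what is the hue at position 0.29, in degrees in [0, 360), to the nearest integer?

331

Hue: 39 − 303 = -264°, but |-264| > 180 so the shorter arc goes the other way: Δh = -264 + 360 = 96°.
H = 303 + 0.29 × (96) = 330.84 → 331°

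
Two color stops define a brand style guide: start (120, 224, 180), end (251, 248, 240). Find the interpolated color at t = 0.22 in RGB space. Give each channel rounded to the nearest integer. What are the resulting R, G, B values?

R = 120 + 0.22 × (251 − 120) = 120 + 0.22 × 131 = 148.82 → 149
G = 224 + 0.22 × (248 − 224) = 224 + 0.22 × 24 = 229.28 → 229
B = 180 + 0.22 × (240 − 180) = 180 + 0.22 × 60 = 193.2 → 193
So the blended color is (149, 229, 193), about #95e5c1.

(149, 229, 193)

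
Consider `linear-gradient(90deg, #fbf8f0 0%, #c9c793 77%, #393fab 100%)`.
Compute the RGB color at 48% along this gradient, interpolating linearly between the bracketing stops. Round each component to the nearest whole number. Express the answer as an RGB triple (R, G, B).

(220, 217, 182)

48% lies between the 0% and 77% stops, so the local fraction is t = (48 − 0)/(77 − 0) = 48/77 ≈ 0.6234.
#fbf8f0 → (251, 248, 240); #c9c793 → (201, 199, 147).
R = 251 + 0.6234 × (201 − 251) = 219.83 → 220
G = 248 + 0.6234 × (199 − 248) = 217.453 → 217
B = 240 + 0.6234 × (147 − 240) = 182.024 → 182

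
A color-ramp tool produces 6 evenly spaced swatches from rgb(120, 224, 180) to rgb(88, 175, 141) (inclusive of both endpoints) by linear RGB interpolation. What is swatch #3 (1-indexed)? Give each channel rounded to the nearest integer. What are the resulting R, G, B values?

(107, 204, 164)

With 6 swatches and endpoints inclusive, swatch 3 sits at t = (3 − 1)/(6 − 1) = 2/5 ≈ 0.4.
R = 120 + 0.4 × (88 − 120) = 107.2 → 107
G = 224 + 0.4 × (175 − 224) = 204.4 → 204
B = 180 + 0.4 × (141 − 180) = 164.4 → 164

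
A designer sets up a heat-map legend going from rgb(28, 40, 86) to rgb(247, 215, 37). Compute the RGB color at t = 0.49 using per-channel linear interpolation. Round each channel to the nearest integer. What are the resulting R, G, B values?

R = 28 + 0.49 × (247 − 28) = 28 + 0.49 × 219 = 135.31 → 135
G = 40 + 0.49 × (215 − 40) = 40 + 0.49 × 175 = 125.75 → 126
B = 86 + 0.49 × (37 − 86) = 86 + 0.49 × -49 = 61.99 → 62

(135, 126, 62)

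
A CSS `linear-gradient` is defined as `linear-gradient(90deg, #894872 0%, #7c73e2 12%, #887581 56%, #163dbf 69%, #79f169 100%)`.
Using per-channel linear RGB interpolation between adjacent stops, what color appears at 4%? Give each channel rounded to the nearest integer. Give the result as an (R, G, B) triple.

4% lies between the 0% and 12% stops, so the local fraction is t = (4 − 0)/(12 − 0) = 4/12 ≈ 0.3333.
#894872 → (137, 72, 114); #7c73e2 → (124, 115, 226).
R = 137 + 0.3333 × (124 − 137) = 132.667 → 133
G = 72 + 0.3333 × (115 − 72) = 86.332 → 86
B = 114 + 0.3333 × (226 − 114) = 151.33 → 151

(133, 86, 151)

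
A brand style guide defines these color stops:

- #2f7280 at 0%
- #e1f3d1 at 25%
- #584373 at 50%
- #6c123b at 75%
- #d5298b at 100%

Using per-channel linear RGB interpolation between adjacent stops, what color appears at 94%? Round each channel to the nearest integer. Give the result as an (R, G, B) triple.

(188, 35, 120)

94% lies between the 75% and 100% stops, so the local fraction is t = (94 − 75)/(100 − 75) = 19/25 ≈ 0.76.
#6c123b → (108, 18, 59); #d5298b → (213, 41, 139).
R = 108 + 0.76 × (213 − 108) = 187.8 → 188
G = 18 + 0.76 × (41 − 18) = 35.48 → 35
B = 59 + 0.76 × (139 − 59) = 119.8 → 120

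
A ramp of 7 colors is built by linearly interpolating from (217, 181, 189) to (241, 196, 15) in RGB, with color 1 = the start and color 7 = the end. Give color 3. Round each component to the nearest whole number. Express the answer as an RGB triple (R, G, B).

(225, 186, 131)

With 7 swatches and endpoints inclusive, swatch 3 sits at t = (3 − 1)/(7 − 1) = 2/6 ≈ 0.3333.
R = 217 + 0.3333 × (241 − 217) = 224.999 → 225
G = 181 + 0.3333 × (196 − 181) = 186 → 186
B = 189 + 0.3333 × (15 − 189) = 131.006 → 131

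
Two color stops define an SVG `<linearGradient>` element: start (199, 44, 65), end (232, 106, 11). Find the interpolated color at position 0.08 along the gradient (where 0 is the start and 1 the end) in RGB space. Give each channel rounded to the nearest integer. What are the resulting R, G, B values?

R = 199 + 0.08 × (232 − 199) = 199 + 0.08 × 33 = 201.64 → 202
G = 44 + 0.08 × (106 − 44) = 44 + 0.08 × 62 = 48.96 → 49
B = 65 + 0.08 × (11 − 65) = 65 + 0.08 × -54 = 60.68 → 61
So the blended color is (202, 49, 61), about #ca313d.

(202, 49, 61)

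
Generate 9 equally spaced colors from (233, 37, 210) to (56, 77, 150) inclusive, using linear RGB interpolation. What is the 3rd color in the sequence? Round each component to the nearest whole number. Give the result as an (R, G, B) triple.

With 9 swatches and endpoints inclusive, swatch 3 sits at t = (3 − 1)/(9 − 1) = 2/8 ≈ 0.25.
R = 233 + 0.25 × (56 − 233) = 188.75 → 189
G = 37 + 0.25 × (77 − 37) = 47 → 47
B = 210 + 0.25 × (150 − 210) = 195 → 195

(189, 47, 195)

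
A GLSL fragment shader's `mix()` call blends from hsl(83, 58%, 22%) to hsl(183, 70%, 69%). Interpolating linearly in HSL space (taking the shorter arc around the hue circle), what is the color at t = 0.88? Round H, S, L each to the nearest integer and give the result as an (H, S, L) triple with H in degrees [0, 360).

(171, 69, 63)

Hue arc: Δh = 183 − 83 = 100° (|Δh| ≤ 180, already the shorter path).
H = 83 + 0.88 × (100) = 171 → 171°
S = 58 + 0.88 × (70 − 58) = 68.56 → 69%
L = 22 + 0.88 × (69 − 22) = 63.36 → 63%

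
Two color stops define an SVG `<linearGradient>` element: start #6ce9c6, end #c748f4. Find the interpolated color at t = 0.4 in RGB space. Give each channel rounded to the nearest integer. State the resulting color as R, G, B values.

#6ce9c6 → (108, 233, 198); #c748f4 → (199, 72, 244).
R = 108 + 0.4 × (199 − 108) = 108 + 0.4 × 91 = 144.4 → 144
G = 233 + 0.4 × (72 − 233) = 233 + 0.4 × -161 = 168.6 → 169
B = 198 + 0.4 × (244 − 198) = 198 + 0.4 × 46 = 216.4 → 216
So the blended color is (144, 169, 216), about #90a9d8.

(144, 169, 216)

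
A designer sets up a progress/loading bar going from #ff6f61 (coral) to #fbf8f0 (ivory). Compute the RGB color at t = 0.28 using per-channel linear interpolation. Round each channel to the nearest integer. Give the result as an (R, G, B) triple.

(254, 149, 137)

#ff6f61 → (255, 111, 97); #fbf8f0 → (251, 248, 240).
R = 255 + 0.28 × (251 − 255) = 255 + 0.28 × -4 = 253.88 → 254
G = 111 + 0.28 × (248 − 111) = 111 + 0.28 × 137 = 149.36 → 149
B = 97 + 0.28 × (240 − 97) = 97 + 0.28 × 143 = 137.04 → 137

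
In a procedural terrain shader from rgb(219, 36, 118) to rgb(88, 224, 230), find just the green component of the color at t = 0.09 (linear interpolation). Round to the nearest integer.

53

G = 36 + 0.09 × (224 − 36) = 52.92 → 53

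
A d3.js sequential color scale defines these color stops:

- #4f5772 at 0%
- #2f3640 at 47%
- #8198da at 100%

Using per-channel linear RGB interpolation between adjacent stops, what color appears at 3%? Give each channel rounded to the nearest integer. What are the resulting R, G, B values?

3% lies between the 0% and 47% stops, so the local fraction is t = (3 − 0)/(47 − 0) = 3/47 ≈ 0.0638.
#4f5772 → (79, 87, 114); #2f3640 → (47, 54, 64).
R = 79 + 0.0638 × (47 − 79) = 76.958 → 77
G = 87 + 0.0638 × (54 − 87) = 84.895 → 85
B = 114 + 0.0638 × (64 − 114) = 110.81 → 111

(77, 85, 111)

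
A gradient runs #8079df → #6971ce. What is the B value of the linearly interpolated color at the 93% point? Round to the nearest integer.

207

B₁ = 223 (from #8079df), B₂ = 206 (from #6971ce).
B = 223 + 0.93 × (206 − 223) = 207.19 → 207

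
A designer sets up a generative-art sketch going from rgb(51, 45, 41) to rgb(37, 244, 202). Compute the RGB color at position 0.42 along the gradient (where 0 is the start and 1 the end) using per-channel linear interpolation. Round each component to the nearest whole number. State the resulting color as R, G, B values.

R = 51 + 0.42 × (37 − 51) = 51 + 0.42 × -14 = 45.12 → 45
G = 45 + 0.42 × (244 − 45) = 45 + 0.42 × 199 = 128.58 → 129
B = 41 + 0.42 × (202 − 41) = 41 + 0.42 × 161 = 108.62 → 109

(45, 129, 109)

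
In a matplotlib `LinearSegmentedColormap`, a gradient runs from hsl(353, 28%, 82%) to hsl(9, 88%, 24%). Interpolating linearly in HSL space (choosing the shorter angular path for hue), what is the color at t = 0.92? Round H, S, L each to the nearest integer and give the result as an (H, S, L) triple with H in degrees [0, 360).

Hue: 9 − 353 = -344°, but |-344| > 180 so the shorter arc goes the other way: Δh = -344 + 360 = 16°.
H = 353 + 0.92 × (16) = 367.72 → 368 → 368 mod 360 = 8°
S = 28 + 0.92 × (88 − 28) = 83.2 → 83%
L = 82 + 0.92 × (24 − 82) = 28.64 → 29%

(8, 83, 29)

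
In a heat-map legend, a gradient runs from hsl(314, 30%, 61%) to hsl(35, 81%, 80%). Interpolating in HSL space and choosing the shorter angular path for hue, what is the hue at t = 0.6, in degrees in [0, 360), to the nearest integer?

3

Hue: 35 − 314 = -279°, but |-279| > 180 so the shorter arc goes the other way: Δh = -279 + 360 = 81°.
H = 314 + 0.6 × (81) = 362.6 → 363 → 363 mod 360 = 3°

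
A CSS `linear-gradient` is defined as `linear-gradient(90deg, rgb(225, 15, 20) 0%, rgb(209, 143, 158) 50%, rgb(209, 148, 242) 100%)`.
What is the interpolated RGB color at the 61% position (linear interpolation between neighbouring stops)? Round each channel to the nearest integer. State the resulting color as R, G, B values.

61% lies between the 50% and 100% stops, so the local fraction is t = (61 − 50)/(100 − 50) = 11/50 ≈ 0.22.
R = 209 + 0.22 × (209 − 209) = 209 → 209
G = 143 + 0.22 × (148 − 143) = 144.1 → 144
B = 158 + 0.22 × (242 − 158) = 176.48 → 176

(209, 144, 176)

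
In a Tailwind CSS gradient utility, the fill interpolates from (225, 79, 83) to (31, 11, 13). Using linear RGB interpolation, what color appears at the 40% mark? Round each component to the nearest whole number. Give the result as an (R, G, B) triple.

40% corresponds to t = 0.4.
R = 225 + 0.4 × (31 − 225) = 225 + 0.4 × -194 = 147.4 → 147
G = 79 + 0.4 × (11 − 79) = 79 + 0.4 × -68 = 51.8 → 52
B = 83 + 0.4 × (13 − 83) = 83 + 0.4 × -70 = 55 → 55

(147, 52, 55)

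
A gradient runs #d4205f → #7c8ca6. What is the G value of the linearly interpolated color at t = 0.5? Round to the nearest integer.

G₁ = 32 (from #d4205f), G₂ = 140 (from #7c8ca6).
G = 32 + 0.5 × (140 − 32) = 86 → 86

86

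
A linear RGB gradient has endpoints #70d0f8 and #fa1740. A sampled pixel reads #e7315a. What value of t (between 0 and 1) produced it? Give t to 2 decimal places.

0.86

Invert the lerp on the G channel (largest span, 185): t = (49 − 208) / (23 − 208) = -159/-185 = 0.85946.
Check on R: (231 − 112)/(250 − 112) = 0.8623 ✓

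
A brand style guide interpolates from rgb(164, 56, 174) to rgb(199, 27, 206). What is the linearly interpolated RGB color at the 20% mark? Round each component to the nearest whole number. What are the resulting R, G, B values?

(171, 50, 180)

20% corresponds to t = 0.2.
R = 164 + 0.2 × (199 − 164) = 164 + 0.2 × 35 = 171 → 171
G = 56 + 0.2 × (27 − 56) = 56 + 0.2 × -29 = 50.2 → 50
B = 174 + 0.2 × (206 − 174) = 174 + 0.2 × 32 = 180.4 → 180
So the blended color is (171, 50, 180), about #ab32b4.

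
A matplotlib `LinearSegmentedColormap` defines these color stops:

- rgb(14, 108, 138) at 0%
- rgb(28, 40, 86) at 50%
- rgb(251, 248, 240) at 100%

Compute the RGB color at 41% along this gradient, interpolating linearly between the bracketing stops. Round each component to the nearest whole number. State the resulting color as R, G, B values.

41% lies between the 0% and 50% stops, so the local fraction is t = (41 − 0)/(50 − 0) = 41/50 ≈ 0.82.
R = 14 + 0.82 × (28 − 14) = 25.48 → 25
G = 108 + 0.82 × (40 − 108) = 52.24 → 52
B = 138 + 0.82 × (86 − 138) = 95.36 → 95

(25, 52, 95)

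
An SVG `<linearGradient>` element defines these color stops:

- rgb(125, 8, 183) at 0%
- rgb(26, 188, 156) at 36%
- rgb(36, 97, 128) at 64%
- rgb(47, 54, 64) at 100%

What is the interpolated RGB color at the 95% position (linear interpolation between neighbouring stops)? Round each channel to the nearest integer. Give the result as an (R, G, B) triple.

(45, 60, 73)

95% lies between the 64% and 100% stops, so the local fraction is t = (95 − 64)/(100 − 64) = 31/36 ≈ 0.8611.
R = 36 + 0.8611 × (47 − 36) = 45.472 → 45
G = 97 + 0.8611 × (54 − 97) = 59.973 → 60
B = 128 + 0.8611 × (64 − 128) = 72.89 → 73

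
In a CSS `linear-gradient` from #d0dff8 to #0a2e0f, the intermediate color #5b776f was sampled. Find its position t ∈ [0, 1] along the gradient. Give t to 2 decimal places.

Invert the lerp on the B channel (largest span, 233): t = (111 − 248) / (15 − 248) = -137/-233 = 0.58798.
Check on R: (91 − 208)/(10 − 208) = 0.5909 ✓

0.59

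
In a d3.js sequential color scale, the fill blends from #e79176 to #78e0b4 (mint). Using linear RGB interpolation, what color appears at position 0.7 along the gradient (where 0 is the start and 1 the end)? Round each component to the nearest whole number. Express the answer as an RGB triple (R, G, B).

(153, 200, 161)

#e79176 → (231, 145, 118); #78e0b4 → (120, 224, 180).
R = 231 + 0.7 × (120 − 231) = 231 + 0.7 × -111 = 153.3 → 153
G = 145 + 0.7 × (224 − 145) = 145 + 0.7 × 79 = 200.3 → 200
B = 118 + 0.7 × (180 − 118) = 118 + 0.7 × 62 = 161.4 → 161
So the blended color is (153, 200, 161), about #99c8a1.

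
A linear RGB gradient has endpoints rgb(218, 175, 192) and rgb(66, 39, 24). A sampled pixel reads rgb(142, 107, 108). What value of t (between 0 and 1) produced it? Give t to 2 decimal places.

0.50

Invert the lerp on the B channel (largest span, 168): t = (108 − 192) / (24 − 192) = -84/-168 = 0.5.
Check on R: (142 − 218)/(66 − 218) = 0.5 ✓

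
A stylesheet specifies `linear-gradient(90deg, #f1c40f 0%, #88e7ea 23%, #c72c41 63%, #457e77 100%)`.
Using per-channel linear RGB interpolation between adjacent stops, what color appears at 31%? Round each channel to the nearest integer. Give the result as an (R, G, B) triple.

(149, 194, 200)

31% lies between the 23% and 63% stops, so the local fraction is t = (31 − 23)/(63 − 23) = 8/40 ≈ 0.2.
#88e7ea → (136, 231, 234); #c72c41 → (199, 44, 65).
R = 136 + 0.2 × (199 − 136) = 148.6 → 149
G = 231 + 0.2 × (44 − 231) = 193.6 → 194
B = 234 + 0.2 × (65 − 234) = 200.2 → 200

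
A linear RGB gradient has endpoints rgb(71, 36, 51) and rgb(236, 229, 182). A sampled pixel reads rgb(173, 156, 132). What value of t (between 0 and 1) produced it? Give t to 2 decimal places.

Invert the lerp on the G channel (largest span, 193): t = (156 − 36) / (229 − 36) = 120/193 = 0.62176.
Check on R: (173 − 71)/(236 − 71) = 0.6182 ✓

0.62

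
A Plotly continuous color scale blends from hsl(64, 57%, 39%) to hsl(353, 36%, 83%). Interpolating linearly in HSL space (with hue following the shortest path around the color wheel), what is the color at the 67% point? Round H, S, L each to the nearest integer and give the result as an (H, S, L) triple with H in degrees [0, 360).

Hue: 353 − 64 = 289°, but |289| > 180 so the shorter arc goes the other way: Δh = 289 − 360 = -71°.
H = 64 + 0.67 × (-71) = 16.43 → 16°
S = 57 + 0.67 × (36 − 57) = 42.93 → 43%
L = 39 + 0.67 × (83 − 39) = 68.48 → 68%

(16, 43, 68)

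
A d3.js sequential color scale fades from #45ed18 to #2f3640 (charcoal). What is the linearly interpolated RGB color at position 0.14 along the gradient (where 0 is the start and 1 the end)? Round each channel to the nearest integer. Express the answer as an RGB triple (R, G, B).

#45ed18 → (69, 237, 24); #2f3640 → (47, 54, 64).
R = 69 + 0.14 × (47 − 69) = 69 + 0.14 × -22 = 65.92 → 66
G = 237 + 0.14 × (54 − 237) = 237 + 0.14 × -183 = 211.38 → 211
B = 24 + 0.14 × (64 − 24) = 24 + 0.14 × 40 = 29.6 → 30
So the blended color is (66, 211, 30), about #42d31e.

(66, 211, 30)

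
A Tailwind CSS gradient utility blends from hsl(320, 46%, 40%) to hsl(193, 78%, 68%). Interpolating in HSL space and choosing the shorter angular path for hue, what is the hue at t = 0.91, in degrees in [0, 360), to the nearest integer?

Hue arc: Δh = 193 − 320 = -127° (|Δh| ≤ 180, already the shorter path).
H = 320 + 0.91 × (-127) = 204.43 → 204°

204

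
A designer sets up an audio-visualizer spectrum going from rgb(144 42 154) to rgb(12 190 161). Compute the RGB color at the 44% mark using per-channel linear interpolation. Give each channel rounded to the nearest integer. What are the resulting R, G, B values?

(86, 107, 157)

44% corresponds to t = 0.44.
R = 144 + 0.44 × (12 − 144) = 144 + 0.44 × -132 = 85.92 → 86
G = 42 + 0.44 × (190 − 42) = 42 + 0.44 × 148 = 107.12 → 107
B = 154 + 0.44 × (161 − 154) = 154 + 0.44 × 7 = 157.08 → 157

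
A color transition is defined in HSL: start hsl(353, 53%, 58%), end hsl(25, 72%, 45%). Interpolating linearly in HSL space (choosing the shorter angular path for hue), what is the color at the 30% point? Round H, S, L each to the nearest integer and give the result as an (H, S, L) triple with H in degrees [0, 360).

Hue: 25 − 353 = -328°, but |-328| > 180 so the shorter arc goes the other way: Δh = -328 + 360 = 32°.
H = 353 + 0.3 × (32) = 362.6 → 363 → 363 mod 360 = 3°
S = 53 + 0.3 × (72 − 53) = 58.7 → 59%
L = 58 + 0.3 × (45 − 58) = 54.1 → 54%

(3, 59, 54)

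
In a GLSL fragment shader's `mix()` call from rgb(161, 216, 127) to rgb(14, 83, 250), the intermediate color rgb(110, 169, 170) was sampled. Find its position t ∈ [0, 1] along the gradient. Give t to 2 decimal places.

Invert the lerp on the R channel (largest span, 147): t = (110 − 161) / (14 − 161) = -51/-147 = 0.34694.
Check on G: (169 − 216)/(83 − 216) = 0.3534 ✓

0.35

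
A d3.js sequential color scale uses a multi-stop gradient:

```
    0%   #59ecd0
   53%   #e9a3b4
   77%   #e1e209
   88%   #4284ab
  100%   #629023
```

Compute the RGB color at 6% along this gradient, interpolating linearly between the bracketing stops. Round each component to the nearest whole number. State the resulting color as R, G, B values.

(105, 228, 205)

6% lies between the 0% and 53% stops, so the local fraction is t = (6 − 0)/(53 − 0) = 6/53 ≈ 0.1132.
#59ecd0 → (89, 236, 208); #e9a3b4 → (233, 163, 180).
R = 89 + 0.1132 × (233 − 89) = 105.301 → 105
G = 236 + 0.1132 × (163 − 236) = 227.736 → 228
B = 208 + 0.1132 × (180 − 208) = 204.83 → 205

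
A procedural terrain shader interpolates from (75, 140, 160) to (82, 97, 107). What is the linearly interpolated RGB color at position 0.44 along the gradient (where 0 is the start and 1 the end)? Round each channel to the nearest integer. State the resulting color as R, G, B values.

R = 75 + 0.44 × (82 − 75) = 75 + 0.44 × 7 = 78.08 → 78
G = 140 + 0.44 × (97 − 140) = 140 + 0.44 × -43 = 121.08 → 121
B = 160 + 0.44 × (107 − 160) = 160 + 0.44 × -53 = 136.68 → 137
So the blended color is (78, 121, 137), about #4e7989.

(78, 121, 137)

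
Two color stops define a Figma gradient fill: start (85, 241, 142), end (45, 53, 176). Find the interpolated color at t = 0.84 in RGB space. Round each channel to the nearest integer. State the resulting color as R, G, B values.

R = 85 + 0.84 × (45 − 85) = 85 + 0.84 × -40 = 51.4 → 51
G = 241 + 0.84 × (53 − 241) = 241 + 0.84 × -188 = 83.08 → 83
B = 142 + 0.84 × (176 − 142) = 142 + 0.84 × 34 = 170.56 → 171

(51, 83, 171)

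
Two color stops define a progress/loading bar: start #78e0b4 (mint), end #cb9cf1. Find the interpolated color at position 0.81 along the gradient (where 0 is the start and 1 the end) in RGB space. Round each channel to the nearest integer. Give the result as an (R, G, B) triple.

#78e0b4 → (120, 224, 180); #cb9cf1 → (203, 156, 241).
R = 120 + 0.81 × (203 − 120) = 120 + 0.81 × 83 = 187.23 → 187
G = 224 + 0.81 × (156 − 224) = 224 + 0.81 × -68 = 168.92 → 169
B = 180 + 0.81 × (241 − 180) = 180 + 0.81 × 61 = 229.41 → 229

(187, 169, 229)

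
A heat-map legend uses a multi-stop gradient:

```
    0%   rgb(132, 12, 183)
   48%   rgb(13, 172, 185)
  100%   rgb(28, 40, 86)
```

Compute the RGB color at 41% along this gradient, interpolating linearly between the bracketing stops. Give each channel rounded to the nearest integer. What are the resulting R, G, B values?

41% lies between the 0% and 48% stops, so the local fraction is t = (41 − 0)/(48 − 0) = 41/48 ≈ 0.8542.
R = 132 + 0.8542 × (13 − 132) = 30.35 → 30
G = 12 + 0.8542 × (172 − 12) = 148.672 → 149
B = 183 + 0.8542 × (185 − 183) = 184.708 → 185

(30, 149, 185)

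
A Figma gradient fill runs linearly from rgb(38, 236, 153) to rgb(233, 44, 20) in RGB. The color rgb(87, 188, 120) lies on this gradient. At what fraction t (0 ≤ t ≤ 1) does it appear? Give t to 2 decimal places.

Invert the lerp on the R channel (largest span, 195): t = (87 − 38) / (233 − 38) = 49/195 = 0.25128.
Check on G: (188 − 236)/(44 − 236) = 0.25 ✓

0.25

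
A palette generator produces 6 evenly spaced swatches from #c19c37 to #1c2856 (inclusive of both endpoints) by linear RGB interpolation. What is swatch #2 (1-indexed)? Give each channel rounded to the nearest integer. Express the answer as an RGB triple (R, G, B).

With 6 swatches and endpoints inclusive, swatch 2 sits at t = (2 − 1)/(6 − 1) = 1/5 ≈ 0.2.
#c19c37 → (193, 156, 55); #1c2856 → (28, 40, 86).
R = 193 + 0.2 × (28 − 193) = 160 → 160
G = 156 + 0.2 × (40 − 156) = 132.8 → 133
B = 55 + 0.2 × (86 − 55) = 61.2 → 61

(160, 133, 61)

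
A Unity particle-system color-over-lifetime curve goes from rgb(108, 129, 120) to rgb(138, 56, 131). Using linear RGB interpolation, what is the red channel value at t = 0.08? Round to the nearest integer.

110

R = 108 + 0.08 × (138 − 108) = 110.4 → 110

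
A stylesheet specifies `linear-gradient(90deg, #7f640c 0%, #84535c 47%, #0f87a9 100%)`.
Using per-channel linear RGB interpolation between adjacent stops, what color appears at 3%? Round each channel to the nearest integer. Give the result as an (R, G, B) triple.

(127, 99, 17)

3% lies between the 0% and 47% stops, so the local fraction is t = (3 − 0)/(47 − 0) = 3/47 ≈ 0.0638.
#7f640c → (127, 100, 12); #84535c → (132, 83, 92).
R = 127 + 0.0638 × (132 − 127) = 127.319 → 127
G = 100 + 0.0638 × (83 − 100) = 98.915 → 99
B = 12 + 0.0638 × (92 − 12) = 17.104 → 17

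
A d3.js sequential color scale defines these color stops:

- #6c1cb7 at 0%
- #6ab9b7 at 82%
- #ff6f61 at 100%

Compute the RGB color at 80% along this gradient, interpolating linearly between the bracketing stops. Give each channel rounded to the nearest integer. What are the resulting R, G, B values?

(106, 181, 183)

80% lies between the 0% and 82% stops, so the local fraction is t = (80 − 0)/(82 − 0) = 80/82 ≈ 0.9756.
#6c1cb7 → (108, 28, 183); #6ab9b7 → (106, 185, 183).
R = 108 + 0.9756 × (106 − 108) = 106.049 → 106
G = 28 + 0.9756 × (185 − 28) = 181.169 → 181
B = 183 + 0.9756 × (183 − 183) = 183 → 183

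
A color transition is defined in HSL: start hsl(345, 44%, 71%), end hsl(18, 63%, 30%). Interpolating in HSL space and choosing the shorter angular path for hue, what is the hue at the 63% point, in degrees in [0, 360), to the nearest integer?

6

Hue: 18 − 345 = -327°, but |-327| > 180 so the shorter arc goes the other way: Δh = -327 + 360 = 33°.
H = 345 + 0.63 × (33) = 365.79 → 366 → 366 mod 360 = 6°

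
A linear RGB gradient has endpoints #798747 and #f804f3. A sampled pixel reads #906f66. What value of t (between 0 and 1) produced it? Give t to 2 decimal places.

0.18

Invert the lerp on the B channel (largest span, 172): t = (102 − 71) / (243 − 71) = 31/172 = 0.18023.
Check on R: (144 − 121)/(248 − 121) = 0.1811 ✓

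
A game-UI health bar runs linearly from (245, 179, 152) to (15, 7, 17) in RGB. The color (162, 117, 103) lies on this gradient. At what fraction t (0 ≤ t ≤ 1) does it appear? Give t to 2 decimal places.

Invert the lerp on the R channel (largest span, 230): t = (162 − 245) / (15 − 245) = -83/-230 = 0.36087.
Check on G: (117 − 179)/(7 − 179) = 0.3605 ✓

0.36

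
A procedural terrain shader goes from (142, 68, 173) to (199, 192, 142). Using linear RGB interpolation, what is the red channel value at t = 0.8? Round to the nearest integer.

R = 142 + 0.8 × (199 − 142) = 187.6 → 188

188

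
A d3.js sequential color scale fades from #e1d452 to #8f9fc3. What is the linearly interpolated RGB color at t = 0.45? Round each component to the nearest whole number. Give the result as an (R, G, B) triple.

#e1d452 → (225, 212, 82); #8f9fc3 → (143, 159, 195).
R = 225 + 0.45 × (143 − 225) = 225 + 0.45 × -82 = 188.1 → 188
G = 212 + 0.45 × (159 − 212) = 212 + 0.45 × -53 = 188.15 → 188
B = 82 + 0.45 × (195 − 82) = 82 + 0.45 × 113 = 132.85 → 133

(188, 188, 133)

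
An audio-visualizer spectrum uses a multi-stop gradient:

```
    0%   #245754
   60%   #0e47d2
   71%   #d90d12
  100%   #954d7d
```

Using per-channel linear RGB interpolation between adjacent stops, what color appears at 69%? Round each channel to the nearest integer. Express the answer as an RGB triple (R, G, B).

69% lies between the 60% and 71% stops, so the local fraction is t = (69 − 60)/(71 − 60) = 9/11 ≈ 0.8182.
#0e47d2 → (14, 71, 210); #d90d12 → (217, 13, 18).
R = 14 + 0.8182 × (217 − 14) = 180.095 → 180
G = 71 + 0.8182 × (13 − 71) = 23.544 → 24
B = 210 + 0.8182 × (18 − 210) = 52.906 → 53

(180, 24, 53)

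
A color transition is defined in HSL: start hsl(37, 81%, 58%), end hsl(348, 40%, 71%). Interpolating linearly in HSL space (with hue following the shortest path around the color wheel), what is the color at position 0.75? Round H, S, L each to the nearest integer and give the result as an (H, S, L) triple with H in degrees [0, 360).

(0, 50, 68)

Hue: 348 − 37 = 311°, but |311| > 180 so the shorter arc goes the other way: Δh = 311 − 360 = -49°.
H = 37 + 0.75 × (-49) = 0.25 → 0°
S = 81 + 0.75 × (40 − 81) = 50.25 → 50%
L = 58 + 0.75 × (71 − 58) = 67.75 → 68%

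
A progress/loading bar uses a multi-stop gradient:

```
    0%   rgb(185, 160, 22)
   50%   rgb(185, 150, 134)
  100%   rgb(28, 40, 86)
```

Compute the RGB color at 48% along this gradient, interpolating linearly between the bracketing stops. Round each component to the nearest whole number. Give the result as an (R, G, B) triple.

(185, 150, 130)

48% lies between the 0% and 50% stops, so the local fraction is t = (48 − 0)/(50 − 0) = 48/50 ≈ 0.96.
R = 185 + 0.96 × (185 − 185) = 185 → 185
G = 160 + 0.96 × (150 − 160) = 150.4 → 150
B = 22 + 0.96 × (134 − 22) = 129.52 → 130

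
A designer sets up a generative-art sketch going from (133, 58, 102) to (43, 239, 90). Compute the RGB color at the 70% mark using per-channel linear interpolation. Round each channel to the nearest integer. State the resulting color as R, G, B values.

70% corresponds to t = 0.7.
R = 133 + 0.7 × (43 − 133) = 133 + 0.7 × -90 = 70 → 70
G = 58 + 0.7 × (239 − 58) = 58 + 0.7 × 181 = 184.7 → 185
B = 102 + 0.7 × (90 − 102) = 102 + 0.7 × -12 = 93.6 → 94
So the blended color is (70, 185, 94), about #46b95e.

(70, 185, 94)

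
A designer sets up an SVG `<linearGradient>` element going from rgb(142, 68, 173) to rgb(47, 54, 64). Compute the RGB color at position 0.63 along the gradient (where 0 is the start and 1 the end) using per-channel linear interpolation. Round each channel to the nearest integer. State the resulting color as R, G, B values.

(82, 59, 104)

R = 142 + 0.63 × (47 − 142) = 142 + 0.63 × -95 = 82.15 → 82
G = 68 + 0.63 × (54 − 68) = 68 + 0.63 × -14 = 59.18 → 59
B = 173 + 0.63 × (64 − 173) = 173 + 0.63 × -109 = 104.33 → 104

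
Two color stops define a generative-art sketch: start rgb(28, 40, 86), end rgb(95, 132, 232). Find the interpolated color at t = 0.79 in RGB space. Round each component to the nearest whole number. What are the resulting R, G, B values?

(81, 113, 201)

R = 28 + 0.79 × (95 − 28) = 28 + 0.79 × 67 = 80.93 → 81
G = 40 + 0.79 × (132 − 40) = 40 + 0.79 × 92 = 112.68 → 113
B = 86 + 0.79 × (232 − 86) = 86 + 0.79 × 146 = 201.34 → 201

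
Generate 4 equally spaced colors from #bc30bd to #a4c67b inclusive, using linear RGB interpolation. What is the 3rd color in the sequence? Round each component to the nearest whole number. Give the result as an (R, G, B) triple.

(172, 148, 145)

With 4 swatches and endpoints inclusive, swatch 3 sits at t = (3 − 1)/(4 − 1) = 2/3 ≈ 0.6667.
#bc30bd → (188, 48, 189); #a4c67b → (164, 198, 123).
R = 188 + 0.6667 × (164 − 188) = 171.999 → 172
G = 48 + 0.6667 × (198 − 48) = 148.005 → 148
B = 189 + 0.6667 × (123 − 189) = 144.998 → 145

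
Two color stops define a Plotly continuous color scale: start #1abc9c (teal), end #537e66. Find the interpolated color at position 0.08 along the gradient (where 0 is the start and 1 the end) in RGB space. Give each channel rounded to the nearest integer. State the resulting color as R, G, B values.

(31, 183, 152)

#1abc9c → (26, 188, 156); #537e66 → (83, 126, 102).
R = 26 + 0.08 × (83 − 26) = 26 + 0.08 × 57 = 30.56 → 31
G = 188 + 0.08 × (126 − 188) = 188 + 0.08 × -62 = 183.04 → 183
B = 156 + 0.08 × (102 − 156) = 156 + 0.08 × -54 = 151.68 → 152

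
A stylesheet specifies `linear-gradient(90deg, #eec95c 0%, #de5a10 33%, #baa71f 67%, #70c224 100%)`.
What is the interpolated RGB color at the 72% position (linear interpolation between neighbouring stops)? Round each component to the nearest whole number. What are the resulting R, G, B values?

(175, 171, 32)

72% lies between the 67% and 100% stops, so the local fraction is t = (72 − 67)/(100 − 67) = 5/33 ≈ 0.1515.
#baa71f → (186, 167, 31); #70c224 → (112, 194, 36).
R = 186 + 0.1515 × (112 − 186) = 174.789 → 175
G = 167 + 0.1515 × (194 − 167) = 171.09 → 171
B = 31 + 0.1515 × (36 − 31) = 31.758 → 32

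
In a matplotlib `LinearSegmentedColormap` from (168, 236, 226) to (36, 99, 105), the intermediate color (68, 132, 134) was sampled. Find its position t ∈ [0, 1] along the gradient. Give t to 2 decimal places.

0.76

Invert the lerp on the G channel (largest span, 137): t = (132 − 236) / (99 − 236) = -104/-137 = 0.75912.
Check on R: (68 − 168)/(36 − 168) = 0.7576 ✓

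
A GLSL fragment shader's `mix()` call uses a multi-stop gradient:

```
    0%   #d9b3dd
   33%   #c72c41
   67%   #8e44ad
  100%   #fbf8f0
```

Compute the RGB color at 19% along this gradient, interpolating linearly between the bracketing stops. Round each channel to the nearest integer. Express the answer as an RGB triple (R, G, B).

(207, 101, 131)

19% lies between the 0% and 33% stops, so the local fraction is t = (19 − 0)/(33 − 0) = 19/33 ≈ 0.5758.
#d9b3dd → (217, 179, 221); #c72c41 → (199, 44, 65).
R = 217 + 0.5758 × (199 − 217) = 206.636 → 207
G = 179 + 0.5758 × (44 − 179) = 101.267 → 101
B = 221 + 0.5758 × (65 − 221) = 131.175 → 131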